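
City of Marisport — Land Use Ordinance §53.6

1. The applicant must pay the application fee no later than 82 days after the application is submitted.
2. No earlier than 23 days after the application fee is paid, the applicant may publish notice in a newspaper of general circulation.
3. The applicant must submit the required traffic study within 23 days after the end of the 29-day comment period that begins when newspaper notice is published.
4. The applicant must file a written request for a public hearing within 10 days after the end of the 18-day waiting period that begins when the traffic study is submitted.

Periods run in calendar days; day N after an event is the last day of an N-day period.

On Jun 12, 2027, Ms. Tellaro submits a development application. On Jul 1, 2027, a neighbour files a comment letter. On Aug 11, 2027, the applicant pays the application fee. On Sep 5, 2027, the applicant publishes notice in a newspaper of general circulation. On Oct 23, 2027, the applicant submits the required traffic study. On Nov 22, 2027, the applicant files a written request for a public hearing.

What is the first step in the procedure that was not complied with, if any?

Step 4

Step 1 — counting 82 days from Jun 12, 2027 (when the application is submitted) gives a deadline of Sep 2, 2027; Aug 11, 2027 is within that limit.
Step 2 — must wait 23 days from Aug 11, 2027 (when the application fee is paid), so not before Sep 3, 2027; Sep 5, 2027 is on or after that date.
Step 3 — counting 23 days from Oct 4, 2027 (end of the 29-day comment period, which began when newspaper notice is published on Sep 5, 2027) gives a deadline of Oct 27, 2027; completed Oct 23, 2027, before the deadline.
Step 4 — counting 10 days from Nov 10, 2027 (end of the 18-day waiting period, which began when the traffic study is submitted on Oct 23, 2027) gives a deadline of Nov 20, 2027; done Nov 22, 2027 — 2 days late.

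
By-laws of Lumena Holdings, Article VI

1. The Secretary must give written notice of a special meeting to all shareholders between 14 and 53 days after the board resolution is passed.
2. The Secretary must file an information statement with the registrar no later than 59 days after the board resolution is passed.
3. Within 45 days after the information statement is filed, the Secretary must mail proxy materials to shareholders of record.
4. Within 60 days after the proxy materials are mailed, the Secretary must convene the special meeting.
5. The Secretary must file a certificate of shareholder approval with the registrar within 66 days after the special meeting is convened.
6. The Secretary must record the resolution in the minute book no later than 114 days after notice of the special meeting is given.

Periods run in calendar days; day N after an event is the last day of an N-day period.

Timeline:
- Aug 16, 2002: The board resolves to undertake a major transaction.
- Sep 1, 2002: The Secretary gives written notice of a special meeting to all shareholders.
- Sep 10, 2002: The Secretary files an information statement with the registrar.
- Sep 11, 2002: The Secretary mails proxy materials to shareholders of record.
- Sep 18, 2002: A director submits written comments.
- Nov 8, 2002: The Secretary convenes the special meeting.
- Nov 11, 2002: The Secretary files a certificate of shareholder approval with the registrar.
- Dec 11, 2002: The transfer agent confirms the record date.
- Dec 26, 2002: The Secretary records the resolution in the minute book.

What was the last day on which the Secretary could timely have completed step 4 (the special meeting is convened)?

Step 4 runs from Sep 11, 2002, when the proxy materials are mailed. 60 days after Sep 11, 2002 is Nov 10, 2002.

Nov 10, 2002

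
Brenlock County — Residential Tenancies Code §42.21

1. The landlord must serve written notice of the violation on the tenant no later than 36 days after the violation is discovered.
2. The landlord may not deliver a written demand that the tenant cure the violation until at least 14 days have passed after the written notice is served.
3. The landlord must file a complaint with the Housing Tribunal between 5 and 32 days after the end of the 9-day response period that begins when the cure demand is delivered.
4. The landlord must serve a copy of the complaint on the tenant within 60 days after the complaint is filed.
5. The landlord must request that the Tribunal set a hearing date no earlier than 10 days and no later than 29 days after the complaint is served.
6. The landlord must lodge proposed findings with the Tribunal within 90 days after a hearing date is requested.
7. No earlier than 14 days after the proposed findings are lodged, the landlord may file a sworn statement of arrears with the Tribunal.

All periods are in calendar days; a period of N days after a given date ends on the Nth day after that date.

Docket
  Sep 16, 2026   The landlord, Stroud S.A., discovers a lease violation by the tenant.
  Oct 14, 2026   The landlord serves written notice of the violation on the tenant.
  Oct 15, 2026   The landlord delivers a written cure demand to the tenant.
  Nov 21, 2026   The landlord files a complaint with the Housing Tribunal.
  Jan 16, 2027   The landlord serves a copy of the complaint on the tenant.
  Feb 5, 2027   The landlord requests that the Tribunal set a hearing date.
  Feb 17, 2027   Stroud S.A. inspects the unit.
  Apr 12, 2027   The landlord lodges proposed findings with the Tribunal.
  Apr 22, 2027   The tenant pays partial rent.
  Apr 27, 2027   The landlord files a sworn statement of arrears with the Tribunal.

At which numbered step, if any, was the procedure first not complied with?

Step 2

(1) due by Sep 16, 2026 + 36 days = Oct 22, 2026; done Oct 14, 2026 — timely.
(2) permitted from Oct 14, 2026 + 14 days = Oct 28, 2026 onward; Oct 15, 2026 is 13 days before the earliest permitted date.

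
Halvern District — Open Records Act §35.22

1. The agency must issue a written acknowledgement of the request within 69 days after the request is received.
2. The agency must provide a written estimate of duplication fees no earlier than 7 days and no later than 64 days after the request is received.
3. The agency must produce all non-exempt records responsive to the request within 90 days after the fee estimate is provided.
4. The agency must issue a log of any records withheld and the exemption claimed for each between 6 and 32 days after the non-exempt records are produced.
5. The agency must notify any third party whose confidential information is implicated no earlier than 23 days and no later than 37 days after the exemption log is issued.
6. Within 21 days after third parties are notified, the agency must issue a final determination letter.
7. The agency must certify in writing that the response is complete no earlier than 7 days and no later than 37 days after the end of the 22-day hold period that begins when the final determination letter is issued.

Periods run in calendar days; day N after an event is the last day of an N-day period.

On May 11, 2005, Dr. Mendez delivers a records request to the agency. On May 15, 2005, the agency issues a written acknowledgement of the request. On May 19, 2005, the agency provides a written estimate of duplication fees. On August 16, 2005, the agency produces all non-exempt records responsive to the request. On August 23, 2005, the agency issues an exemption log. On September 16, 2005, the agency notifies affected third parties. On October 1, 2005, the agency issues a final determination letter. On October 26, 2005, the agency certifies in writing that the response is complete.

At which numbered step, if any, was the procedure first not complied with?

(1) due by May 11, 2005 + 69 days = July 19, 2005; completed May 15, 2005, before the deadline.
(2) the permitted window runs from May 11, 2005 + 7 = May 18, 2005 to May 11, 2005 + 64 = July 14, 2005; done May 19, 2005 — within the window.
(3) due by May 19, 2005 + 90 days = August 17, 2005; done August 16, 2005 — timely.
(4) the permitted window runs from August 16, 2005 + 6 = August 22, 2005 to August 16, 2005 + 32 = September 17, 2005; August 23, 2005 falls inside that range.
(5) the permitted window runs from August 23, 2005 + 23 = September 15, 2005 to August 23, 2005 + 37 = September 29, 2005; done September 16, 2005 — within the window.
(6) due by September 16, 2005 + 21 days = October 7, 2005; October 1, 2005 is within that limit.
(7) the permitted window runs from October 23, 2005 + 7 = October 30, 2005 to October 23, 2005 + 37 = November 29, 2005; October 26, 2005 is 4 days too early.
That is the first point of non-compliance.

Step 7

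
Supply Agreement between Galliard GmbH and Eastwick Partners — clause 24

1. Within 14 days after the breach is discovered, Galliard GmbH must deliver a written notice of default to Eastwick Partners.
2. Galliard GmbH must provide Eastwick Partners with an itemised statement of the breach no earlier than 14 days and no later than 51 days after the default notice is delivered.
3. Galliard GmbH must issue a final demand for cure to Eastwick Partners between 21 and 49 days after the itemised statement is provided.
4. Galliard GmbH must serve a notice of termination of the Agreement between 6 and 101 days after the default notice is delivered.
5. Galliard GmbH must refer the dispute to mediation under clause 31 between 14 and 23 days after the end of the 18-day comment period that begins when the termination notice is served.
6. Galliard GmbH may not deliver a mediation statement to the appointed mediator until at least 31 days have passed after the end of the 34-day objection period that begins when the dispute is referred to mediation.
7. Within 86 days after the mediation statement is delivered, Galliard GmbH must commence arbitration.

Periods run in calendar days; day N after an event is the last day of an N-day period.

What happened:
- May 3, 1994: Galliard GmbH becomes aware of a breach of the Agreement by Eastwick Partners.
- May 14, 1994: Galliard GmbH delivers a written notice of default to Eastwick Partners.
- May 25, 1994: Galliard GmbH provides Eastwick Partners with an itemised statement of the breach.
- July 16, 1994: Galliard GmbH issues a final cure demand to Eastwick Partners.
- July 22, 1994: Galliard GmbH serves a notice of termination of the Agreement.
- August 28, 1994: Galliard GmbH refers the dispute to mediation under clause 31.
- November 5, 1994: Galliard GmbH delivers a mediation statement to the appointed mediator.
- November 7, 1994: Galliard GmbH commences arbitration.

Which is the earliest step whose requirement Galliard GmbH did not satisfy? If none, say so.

Step 1: 14 days after May 3, 1994 (when the breach is discovered) is May 17, 1994; completed May 14, 1994, before the deadline.
Step 2: the window is 14–51 days after May 14, 1994 (when the default notice is delivered), so May 28, 1994 through July 4, 1994; done May 25, 1994 — 3 days before the window opened.

Step 2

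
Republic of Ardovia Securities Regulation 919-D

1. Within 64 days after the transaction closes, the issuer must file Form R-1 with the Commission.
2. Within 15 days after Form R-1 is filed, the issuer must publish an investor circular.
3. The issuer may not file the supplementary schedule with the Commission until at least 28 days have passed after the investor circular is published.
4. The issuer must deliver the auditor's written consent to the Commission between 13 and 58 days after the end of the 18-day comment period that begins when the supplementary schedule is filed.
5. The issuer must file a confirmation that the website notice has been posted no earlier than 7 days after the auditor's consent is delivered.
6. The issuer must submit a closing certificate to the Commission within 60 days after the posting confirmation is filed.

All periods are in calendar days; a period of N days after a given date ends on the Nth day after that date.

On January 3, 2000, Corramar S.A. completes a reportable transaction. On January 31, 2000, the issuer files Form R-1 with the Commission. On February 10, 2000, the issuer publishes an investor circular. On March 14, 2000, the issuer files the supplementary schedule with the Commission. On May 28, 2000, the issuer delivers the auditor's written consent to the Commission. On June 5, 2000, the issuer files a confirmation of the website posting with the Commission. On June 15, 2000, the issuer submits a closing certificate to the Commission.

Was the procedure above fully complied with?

Step 1 — counting 64 days from January 3, 2000 (when the transaction closes) gives a deadline of March 7, 2000; done January 31, 2000 — timely.
Step 2 — counting 15 days from January 31, 2000 (when Form R-1 is filed) gives a deadline of February 15, 2000; February 10, 2000 is within that limit.
Step 3 — must wait 28 days from February 10, 2000 (when the investor circular is published), so not before March 9, 2000; done March 14, 2000 — permitted.
Step 4 — 13 and 58 days from April 1, 2000 (end of the 18-day comment period, which began when the supplementary schedule is filed on March 14, 2000) are April 14, 2000 and May 29, 2000 respectively; May 28, 2000 falls inside that range.
Step 5 — must wait 7 days from May 28, 2000 (when the auditor's consent is delivered), so not before June 4, 2000; done June 5, 2000, after the minimum wait.
Step 6 — counting 60 days from June 5, 2000 (when the posting confirmation is filed) gives a deadline of August 4, 2000; done June 15, 2000 — timely.

Yes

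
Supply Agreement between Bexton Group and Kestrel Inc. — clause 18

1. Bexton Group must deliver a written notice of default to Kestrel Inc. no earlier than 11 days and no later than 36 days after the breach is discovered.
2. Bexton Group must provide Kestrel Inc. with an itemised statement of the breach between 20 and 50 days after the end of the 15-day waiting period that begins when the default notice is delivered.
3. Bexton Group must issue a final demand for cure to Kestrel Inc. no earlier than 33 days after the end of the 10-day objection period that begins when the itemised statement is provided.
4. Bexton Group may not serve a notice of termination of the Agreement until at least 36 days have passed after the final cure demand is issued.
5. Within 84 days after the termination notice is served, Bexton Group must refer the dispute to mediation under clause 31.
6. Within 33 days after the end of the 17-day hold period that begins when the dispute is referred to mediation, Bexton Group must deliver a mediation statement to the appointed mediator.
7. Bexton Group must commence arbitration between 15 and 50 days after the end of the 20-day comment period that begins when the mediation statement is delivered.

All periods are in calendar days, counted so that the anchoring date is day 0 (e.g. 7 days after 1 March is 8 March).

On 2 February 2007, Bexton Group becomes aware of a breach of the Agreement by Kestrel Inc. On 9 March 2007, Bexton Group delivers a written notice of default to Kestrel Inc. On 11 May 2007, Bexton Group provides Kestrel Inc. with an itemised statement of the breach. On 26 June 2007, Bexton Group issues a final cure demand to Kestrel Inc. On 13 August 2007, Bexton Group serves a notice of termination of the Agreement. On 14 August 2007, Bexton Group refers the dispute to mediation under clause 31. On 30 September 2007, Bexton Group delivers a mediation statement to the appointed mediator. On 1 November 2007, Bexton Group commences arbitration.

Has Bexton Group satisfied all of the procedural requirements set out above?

Step 1: the window is 11–36 days after 2 February 2007 (when the breach is discovered), so 13 February 2007 through 10 March 2007; done 9 March 2007 — within the window.
Step 2: the window is 20–50 days after 24 March 2007 (end of the 15-day waiting period, which began when the default notice is delivered on 9 March 2007), so 13 April 2007 through 13 May 2007; done 11 May 2007 — within the window.
Step 3: the earliest permitted date is 33 days after 21 May 2007 (end of the 10-day objection period, which began when the itemised statement is provided on 11 May 2007), i.e. 23 June 2007; done 26 June 2007 — permitted.
Step 4: the earliest permitted date is 36 days after 26 June 2007 (when the final cure demand is issued), i.e. 1 August 2007; done 13 August 2007 — permitted.
Step 5: 84 days after 13 August 2007 (when the termination notice is served) is 5 November 2007; completed 14 August 2007, before the deadline.
Step 6: 33 days after 31 August 2007 (end of the 17-day hold period, which began when the dispute is referred to mediation on 14 August 2007) is 3 October 2007; completed 30 September 2007, before the deadline.
Step 7: the window is 15–50 days after 20 October 2007 (end of the 20-day comment period, which began when the mediation statement is delivered on 30 September 2007), so 4 November 2007 through 9 December 2007; done 1 November 2007 — 3 days before the window opened.

No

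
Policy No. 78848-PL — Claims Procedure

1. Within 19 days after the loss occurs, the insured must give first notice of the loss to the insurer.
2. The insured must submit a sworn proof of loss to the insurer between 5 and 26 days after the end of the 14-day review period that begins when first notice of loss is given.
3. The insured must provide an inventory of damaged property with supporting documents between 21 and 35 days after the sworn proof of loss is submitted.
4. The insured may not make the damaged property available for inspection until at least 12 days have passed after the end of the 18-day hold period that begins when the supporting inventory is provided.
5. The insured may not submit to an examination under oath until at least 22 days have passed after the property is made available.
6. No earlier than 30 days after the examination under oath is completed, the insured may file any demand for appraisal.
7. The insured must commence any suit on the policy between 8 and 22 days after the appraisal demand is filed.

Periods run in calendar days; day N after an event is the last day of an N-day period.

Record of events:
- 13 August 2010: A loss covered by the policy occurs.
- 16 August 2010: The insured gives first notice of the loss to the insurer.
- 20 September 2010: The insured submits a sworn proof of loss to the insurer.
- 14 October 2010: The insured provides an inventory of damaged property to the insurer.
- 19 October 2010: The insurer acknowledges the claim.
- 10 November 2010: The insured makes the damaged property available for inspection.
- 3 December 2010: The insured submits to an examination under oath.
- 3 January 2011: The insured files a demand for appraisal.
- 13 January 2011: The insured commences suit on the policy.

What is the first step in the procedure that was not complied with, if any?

Step 1 — counting 19 days from 13 August 2010 (when the loss occurs) gives a deadline of 1 September 2010; 16 August 2010 is within that limit.
Step 2 — 5 and 26 days from 30 August 2010 (end of the 14-day review period, which began when first notice of loss is given on 16 August 2010) are 4 September 2010 and 25 September 2010 respectively; 20 September 2010 falls inside that range.
Step 3 — 21 and 35 days from 20 September 2010 (when the sworn proof of loss is submitted) are 11 October 2010 and 25 October 2010 respectively; done 14 October 2010 — within the window.
Step 4 — must wait 12 days from 1 November 2010 (end of the 18-day hold period, which began when the supporting inventory is provided on 14 October 2010), so not before 13 November 2010; acted on 10 November 2010, 3 days prematurely.
That is the first point of non-compliance.

Step 4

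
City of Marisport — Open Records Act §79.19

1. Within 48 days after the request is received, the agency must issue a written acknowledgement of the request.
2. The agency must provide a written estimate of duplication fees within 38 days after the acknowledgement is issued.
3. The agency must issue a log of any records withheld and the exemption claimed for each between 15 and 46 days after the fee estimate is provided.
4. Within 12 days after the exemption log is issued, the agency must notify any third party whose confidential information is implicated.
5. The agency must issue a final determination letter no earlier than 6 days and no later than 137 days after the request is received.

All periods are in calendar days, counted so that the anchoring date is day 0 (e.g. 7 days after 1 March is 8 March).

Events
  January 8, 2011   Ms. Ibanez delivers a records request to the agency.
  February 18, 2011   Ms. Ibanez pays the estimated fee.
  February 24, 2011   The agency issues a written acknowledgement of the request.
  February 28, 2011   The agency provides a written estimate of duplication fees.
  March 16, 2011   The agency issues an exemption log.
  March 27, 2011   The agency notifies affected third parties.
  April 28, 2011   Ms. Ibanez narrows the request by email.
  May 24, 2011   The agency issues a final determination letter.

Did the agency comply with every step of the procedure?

Yes

Step 1: 48 days after January 8, 2011 (when the request is received) is February 25, 2011; completed February 24, 2011, before the deadline.
Step 2: 38 days after February 24, 2011 (when the acknowledgement is issued) is April 3, 2011; done February 28, 2011 — timely.
Step 3: the window is 15–46 days after February 28, 2011 (when the fee estimate is provided), so March 15, 2011 through April 15, 2011; done March 16, 2011, which is between those dates.
Step 4: 12 days after March 16, 2011 (when the exemption log is issued) is March 28, 2011; March 27, 2011 is within that limit.
Step 5: the window is 6–137 days after January 8, 2011 (when the request is received), so January 14, 2011 through May 25, 2011; done May 24, 2011 — within the window.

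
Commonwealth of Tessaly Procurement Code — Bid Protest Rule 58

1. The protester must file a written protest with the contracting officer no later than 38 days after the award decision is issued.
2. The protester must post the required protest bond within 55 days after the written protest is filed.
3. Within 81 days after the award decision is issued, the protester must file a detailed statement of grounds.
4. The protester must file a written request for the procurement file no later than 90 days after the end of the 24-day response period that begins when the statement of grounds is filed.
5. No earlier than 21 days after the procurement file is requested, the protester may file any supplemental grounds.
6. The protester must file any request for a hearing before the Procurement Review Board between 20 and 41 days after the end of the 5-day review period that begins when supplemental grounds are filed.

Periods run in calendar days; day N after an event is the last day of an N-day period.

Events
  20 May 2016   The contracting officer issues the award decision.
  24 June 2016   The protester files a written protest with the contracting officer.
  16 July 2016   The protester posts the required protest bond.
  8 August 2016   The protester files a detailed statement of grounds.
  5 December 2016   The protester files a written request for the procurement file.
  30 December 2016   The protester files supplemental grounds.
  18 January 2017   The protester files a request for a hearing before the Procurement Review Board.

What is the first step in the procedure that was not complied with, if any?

Step 1 — counting 38 days from 20 May 2016 (when the award decision is issued) gives a deadline of 27 June 2016; completed 24 June 2016, before the deadline.
Step 2 — counting 55 days from 24 June 2016 (when the written protest is filed) gives a deadline of 18 August 2016; completed 16 July 2016, before the deadline.
Step 3 — counting 81 days from 20 May 2016 (when the award decision is issued) gives a deadline of 9 August 2016; done 8 August 2016 — timely.
Step 4 — counting 90 days from 1 September 2016 (end of the 24-day response period, which began when the statement of grounds is filed on 8 August 2016) gives a deadline of 30 November 2016; 5 December 2016 misses that deadline by 5 days.
No need to go further; step 4 was not satisfied.

Step 4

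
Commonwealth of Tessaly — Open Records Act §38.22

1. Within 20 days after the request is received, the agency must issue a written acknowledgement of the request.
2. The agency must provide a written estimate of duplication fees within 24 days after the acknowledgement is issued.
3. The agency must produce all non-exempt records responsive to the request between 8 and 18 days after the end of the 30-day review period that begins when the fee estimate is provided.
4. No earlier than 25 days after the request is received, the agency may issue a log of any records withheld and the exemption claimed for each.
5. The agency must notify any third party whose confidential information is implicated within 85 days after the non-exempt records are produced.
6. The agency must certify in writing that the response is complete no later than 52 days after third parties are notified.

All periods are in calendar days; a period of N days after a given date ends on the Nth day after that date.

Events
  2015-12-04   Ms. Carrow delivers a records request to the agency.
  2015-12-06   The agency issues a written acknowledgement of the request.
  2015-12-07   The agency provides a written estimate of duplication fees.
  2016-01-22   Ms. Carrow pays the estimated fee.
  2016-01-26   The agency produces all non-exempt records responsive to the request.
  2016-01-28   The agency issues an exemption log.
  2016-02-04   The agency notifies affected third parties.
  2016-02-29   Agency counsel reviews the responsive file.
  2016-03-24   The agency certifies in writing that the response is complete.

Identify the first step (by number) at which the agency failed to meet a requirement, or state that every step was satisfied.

Step 3

Step 1 — counting 20 days from 2015-12-04 (when the request is received) gives a deadline of 2015-12-24; 2015-12-06 is within that limit.
Step 2 — counting 24 days from 2015-12-06 (when the acknowledgement is issued) gives a deadline of 2015-12-30; 2015-12-07 is within that limit.
Step 3 — 8 and 18 days from 2016-01-06 (end of the 30-day review period, which began when the fee estimate is provided on 2015-12-07) are 2016-01-14 and 2016-01-24 respectively; 2016-01-26 is 2 days past the end of the window.
No need to go further; step 3 was not satisfied.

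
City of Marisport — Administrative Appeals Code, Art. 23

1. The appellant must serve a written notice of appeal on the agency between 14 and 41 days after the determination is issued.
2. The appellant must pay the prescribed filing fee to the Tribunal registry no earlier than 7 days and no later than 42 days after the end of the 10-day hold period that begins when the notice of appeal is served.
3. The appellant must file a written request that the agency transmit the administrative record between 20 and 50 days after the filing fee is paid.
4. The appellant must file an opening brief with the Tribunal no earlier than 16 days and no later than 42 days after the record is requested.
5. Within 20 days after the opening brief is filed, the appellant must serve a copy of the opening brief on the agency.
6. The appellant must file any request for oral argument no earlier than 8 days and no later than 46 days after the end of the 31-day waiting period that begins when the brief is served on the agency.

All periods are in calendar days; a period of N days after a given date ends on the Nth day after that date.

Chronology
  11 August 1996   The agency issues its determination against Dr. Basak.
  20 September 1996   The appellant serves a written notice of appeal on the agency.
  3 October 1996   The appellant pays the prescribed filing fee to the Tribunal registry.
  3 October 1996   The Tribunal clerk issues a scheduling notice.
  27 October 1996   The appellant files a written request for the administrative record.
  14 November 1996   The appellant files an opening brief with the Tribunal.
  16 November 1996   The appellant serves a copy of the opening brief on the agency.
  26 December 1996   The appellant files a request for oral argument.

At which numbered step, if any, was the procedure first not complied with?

(1) the permitted window runs from 11 August 1996 + 14 = 25 August 1996 to 11 August 1996 + 41 = 21 September 1996; 20 September 1996 falls inside that range.
(2) the permitted window runs from 30 September 1996 + 7 = 7 October 1996 to 30 September 1996 + 42 = 11 November 1996; 3 October 1996 is 4 days too early.

Step 2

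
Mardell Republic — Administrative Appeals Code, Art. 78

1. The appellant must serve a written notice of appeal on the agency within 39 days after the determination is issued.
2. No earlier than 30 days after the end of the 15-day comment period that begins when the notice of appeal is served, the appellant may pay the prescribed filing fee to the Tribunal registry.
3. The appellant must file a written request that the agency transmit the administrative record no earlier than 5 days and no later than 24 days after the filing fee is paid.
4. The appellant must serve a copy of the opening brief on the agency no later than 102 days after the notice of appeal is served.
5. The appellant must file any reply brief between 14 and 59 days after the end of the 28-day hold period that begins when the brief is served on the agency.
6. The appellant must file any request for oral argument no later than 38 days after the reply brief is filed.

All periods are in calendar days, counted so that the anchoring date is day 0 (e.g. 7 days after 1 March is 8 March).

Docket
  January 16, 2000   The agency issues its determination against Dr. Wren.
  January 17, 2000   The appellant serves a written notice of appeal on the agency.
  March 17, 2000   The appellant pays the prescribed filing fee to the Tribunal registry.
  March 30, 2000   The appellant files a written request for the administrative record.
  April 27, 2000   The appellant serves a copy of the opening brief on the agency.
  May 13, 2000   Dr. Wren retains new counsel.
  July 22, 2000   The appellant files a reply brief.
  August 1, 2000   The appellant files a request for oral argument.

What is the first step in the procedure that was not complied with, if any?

(1) due by January 16, 2000 + 39 days = February 24, 2000; completed January 17, 2000, before the deadline.
(2) permitted from February 1, 2000 + 30 days = March 2, 2000 onward; done March 17, 2000, after the minimum wait.
(3) the permitted window runs from March 17, 2000 + 5 = March 22, 2000 to March 17, 2000 + 24 = April 10, 2000; done March 30, 2000 — within the window.
(4) due by January 17, 2000 + 102 days = April 28, 2000; completed April 27, 2000, before the deadline.
(5) the permitted window runs from May 25, 2000 + 14 = June 8, 2000 to May 25, 2000 + 59 = July 23, 2000; July 22, 2000 falls inside that range.
(6) due by July 22, 2000 + 38 days = August 29, 2000; completed August 1, 2000, before the deadline.

None — every step was satisfied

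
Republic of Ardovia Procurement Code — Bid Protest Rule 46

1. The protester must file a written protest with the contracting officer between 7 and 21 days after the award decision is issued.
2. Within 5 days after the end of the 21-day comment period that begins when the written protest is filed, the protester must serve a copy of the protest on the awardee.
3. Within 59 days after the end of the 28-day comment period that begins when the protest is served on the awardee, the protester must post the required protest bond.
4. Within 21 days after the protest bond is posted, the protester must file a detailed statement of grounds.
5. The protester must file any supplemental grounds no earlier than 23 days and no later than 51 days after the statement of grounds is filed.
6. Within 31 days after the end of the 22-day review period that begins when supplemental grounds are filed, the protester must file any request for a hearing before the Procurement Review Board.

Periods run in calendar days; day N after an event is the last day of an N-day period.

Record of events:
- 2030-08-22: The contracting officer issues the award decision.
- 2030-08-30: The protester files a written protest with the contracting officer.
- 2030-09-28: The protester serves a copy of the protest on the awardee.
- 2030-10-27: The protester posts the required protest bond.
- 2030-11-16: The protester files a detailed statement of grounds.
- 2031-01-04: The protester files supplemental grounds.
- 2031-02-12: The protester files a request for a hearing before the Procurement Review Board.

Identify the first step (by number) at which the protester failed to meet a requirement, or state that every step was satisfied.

Step 1 — 7 and 21 days from 2030-08-22 (when the award decision is issued) are 2030-08-29 and 2030-09-12 respectively; done 2030-08-30 — within the window.
Step 2 — counting 5 days from 2030-09-20 (end of the 21-day comment period, which began when the written protest is filed on 2030-08-30) gives a deadline of 2030-09-25; 2030-09-28 misses that deadline by 3 days.

Step 2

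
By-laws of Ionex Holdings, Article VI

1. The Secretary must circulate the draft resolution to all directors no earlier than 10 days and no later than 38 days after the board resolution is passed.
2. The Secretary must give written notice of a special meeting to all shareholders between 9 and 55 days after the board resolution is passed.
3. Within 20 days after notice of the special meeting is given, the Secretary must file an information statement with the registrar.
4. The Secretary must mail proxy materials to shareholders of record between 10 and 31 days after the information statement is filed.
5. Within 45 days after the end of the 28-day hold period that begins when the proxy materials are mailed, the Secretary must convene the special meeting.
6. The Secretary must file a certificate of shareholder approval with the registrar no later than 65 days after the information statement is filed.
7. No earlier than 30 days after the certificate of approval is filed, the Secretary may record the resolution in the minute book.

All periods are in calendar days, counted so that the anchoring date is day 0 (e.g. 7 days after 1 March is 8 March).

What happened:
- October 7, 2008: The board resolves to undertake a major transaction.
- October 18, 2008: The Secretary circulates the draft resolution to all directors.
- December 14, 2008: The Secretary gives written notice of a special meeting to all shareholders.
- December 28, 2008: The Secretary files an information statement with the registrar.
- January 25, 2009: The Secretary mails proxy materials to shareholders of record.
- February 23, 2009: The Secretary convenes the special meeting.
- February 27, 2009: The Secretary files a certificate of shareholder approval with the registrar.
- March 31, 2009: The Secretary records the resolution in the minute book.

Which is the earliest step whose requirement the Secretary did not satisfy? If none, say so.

Step 1 — 10 and 38 days from October 7, 2008 (when the board resolution is passed) are October 17, 2008 and November 14, 2008 respectively; done October 18, 2008 — within the window.
Step 2 — 9 and 55 days from October 7, 2008 (when the board resolution is passed) are October 16, 2008 and December 1, 2008 respectively; December 14, 2008 is 13 days past the end of the window.
The analysis stops there.

Step 2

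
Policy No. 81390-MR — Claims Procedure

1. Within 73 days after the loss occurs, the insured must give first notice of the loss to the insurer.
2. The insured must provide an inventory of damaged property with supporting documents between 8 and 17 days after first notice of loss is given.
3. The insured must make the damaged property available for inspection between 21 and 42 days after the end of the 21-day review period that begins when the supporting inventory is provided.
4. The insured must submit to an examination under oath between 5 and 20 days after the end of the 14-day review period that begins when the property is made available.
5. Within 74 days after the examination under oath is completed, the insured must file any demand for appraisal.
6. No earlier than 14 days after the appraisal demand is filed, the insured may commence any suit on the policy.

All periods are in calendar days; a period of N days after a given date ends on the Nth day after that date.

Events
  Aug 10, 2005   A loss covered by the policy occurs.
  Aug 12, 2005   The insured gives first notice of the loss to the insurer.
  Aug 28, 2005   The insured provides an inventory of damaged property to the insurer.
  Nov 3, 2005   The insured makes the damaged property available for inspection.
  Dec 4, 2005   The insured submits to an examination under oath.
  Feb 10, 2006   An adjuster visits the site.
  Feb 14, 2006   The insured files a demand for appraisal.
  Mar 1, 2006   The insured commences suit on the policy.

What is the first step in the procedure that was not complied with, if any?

Step 3

(1) due by Aug 10, 2005 + 73 days = Oct 22, 2005; done Aug 12, 2005 — timely.
(2) the permitted window runs from Aug 12, 2005 + 8 = Aug 20, 2005 to Aug 12, 2005 + 17 = Aug 29, 2005; Aug 28, 2005 falls inside that range.
(3) the permitted window runs from Sep 18, 2005 + 21 = Oct 9, 2005 to Sep 18, 2005 + 42 = Oct 30, 2005; Nov 3, 2005 is 4 days past the end of the window.
That is the first point of non-compliance.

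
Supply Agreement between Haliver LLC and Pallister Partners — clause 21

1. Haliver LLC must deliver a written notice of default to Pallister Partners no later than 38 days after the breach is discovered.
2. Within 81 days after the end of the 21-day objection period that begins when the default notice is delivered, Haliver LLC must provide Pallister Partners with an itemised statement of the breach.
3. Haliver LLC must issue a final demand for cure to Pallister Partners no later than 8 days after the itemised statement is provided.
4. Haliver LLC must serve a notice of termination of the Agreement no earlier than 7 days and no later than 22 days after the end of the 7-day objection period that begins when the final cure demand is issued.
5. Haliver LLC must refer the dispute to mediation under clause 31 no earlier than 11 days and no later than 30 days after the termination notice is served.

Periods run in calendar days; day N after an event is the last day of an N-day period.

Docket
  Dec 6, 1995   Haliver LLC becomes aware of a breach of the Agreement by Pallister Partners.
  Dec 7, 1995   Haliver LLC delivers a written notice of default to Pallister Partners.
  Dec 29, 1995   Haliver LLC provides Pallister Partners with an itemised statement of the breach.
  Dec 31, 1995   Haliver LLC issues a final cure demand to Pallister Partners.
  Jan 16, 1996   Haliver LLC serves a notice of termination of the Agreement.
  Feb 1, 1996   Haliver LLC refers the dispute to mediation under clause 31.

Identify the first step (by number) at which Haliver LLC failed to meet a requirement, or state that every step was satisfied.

Step 1: 38 days after Dec 6, 1995 (when the breach is discovered) is Jan 13, 1996; Dec 7, 1995 is within that limit.
Step 2: 81 days after Dec 28, 1995 (end of the 21-day objection period, which began when the default notice is delivered on Dec 7, 1995) is Mar 18, 1996; completed Dec 29, 1995, before the deadline.
Step 3: 8 days after Dec 29, 1995 (when the itemised statement is provided) is Jan 6, 1996; done Dec 31, 1995 — timely.
Step 4: the window is 7–22 days after Jan 7, 1996 (end of the 7-day objection period, which began when the final cure demand is issued on Dec 31, 1995), so Jan 14, 1996 through Jan 29, 1996; done Jan 16, 1996, which is between those dates.
Step 5: the window is 11–30 days after Jan 16, 1996 (when the termination notice is served), so Jan 27, 1996 through Feb 15, 1996; Feb 1, 1996 falls inside that range.

None — every step was satisfied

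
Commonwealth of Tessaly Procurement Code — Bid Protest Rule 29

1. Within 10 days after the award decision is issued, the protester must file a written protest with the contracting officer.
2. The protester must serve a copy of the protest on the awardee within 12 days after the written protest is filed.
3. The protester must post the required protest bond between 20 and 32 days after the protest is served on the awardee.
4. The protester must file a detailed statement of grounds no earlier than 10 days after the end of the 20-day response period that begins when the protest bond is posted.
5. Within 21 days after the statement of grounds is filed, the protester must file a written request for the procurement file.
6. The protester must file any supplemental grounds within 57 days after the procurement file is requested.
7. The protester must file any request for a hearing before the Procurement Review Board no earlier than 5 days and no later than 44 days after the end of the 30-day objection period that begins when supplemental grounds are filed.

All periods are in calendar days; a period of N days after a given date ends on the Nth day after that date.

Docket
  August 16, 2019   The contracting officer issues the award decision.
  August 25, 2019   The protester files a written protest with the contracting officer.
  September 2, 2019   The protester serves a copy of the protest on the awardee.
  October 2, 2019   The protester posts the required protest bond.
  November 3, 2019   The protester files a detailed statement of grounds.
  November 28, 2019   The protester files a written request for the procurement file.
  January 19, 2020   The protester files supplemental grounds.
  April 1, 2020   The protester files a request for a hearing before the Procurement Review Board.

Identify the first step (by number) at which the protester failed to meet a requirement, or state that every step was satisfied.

Step 1: 10 days after August 16, 2019 (when the award decision is issued) is August 26, 2019; completed August 25, 2019, before the deadline.
Step 2: 12 days after August 25, 2019 (when the written protest is filed) is September 6, 2019; September 2, 2019 is within that limit.
Step 3: the window is 20–32 days after September 2, 2019 (when the protest is served on the awardee), so September 22, 2019 through October 4, 2019; October 2, 2019 falls inside that range.
Step 4: the earliest permitted date is 10 days after October 22, 2019 (end of the 20-day response period, which began when the protest bond is posted on October 2, 2019), i.e. November 1, 2019; November 3, 2019 is on or after that date.
Step 5: 21 days after November 3, 2019 (when the statement of grounds is filed) is November 24, 2019; done November 28, 2019 — 4 days late.
The procedure was therefore not followed at step 5.

Step 5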